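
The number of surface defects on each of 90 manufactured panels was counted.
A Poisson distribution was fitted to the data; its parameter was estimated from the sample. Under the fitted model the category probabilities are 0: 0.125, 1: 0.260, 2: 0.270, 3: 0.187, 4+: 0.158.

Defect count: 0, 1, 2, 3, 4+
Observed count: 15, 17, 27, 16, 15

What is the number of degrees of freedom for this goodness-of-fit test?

There are k = 5 categories and 1 parameter estimated from the data, so df = 5 − 1 − 1 = 3.

3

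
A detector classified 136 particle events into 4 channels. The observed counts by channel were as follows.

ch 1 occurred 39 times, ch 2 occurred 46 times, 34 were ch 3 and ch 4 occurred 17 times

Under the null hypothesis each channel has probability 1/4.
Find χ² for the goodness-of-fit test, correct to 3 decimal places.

13.471

Under H₀ each category has probability 1/4, so each expected count is 136/4 = 34.
cat         O        E   (O−E)²/E
ch 1       39       34     0.7353
ch 2       46       34     4.2353
ch 3       34       34     0.0000
ch 4       17       34     8.5000
Sum = 13.471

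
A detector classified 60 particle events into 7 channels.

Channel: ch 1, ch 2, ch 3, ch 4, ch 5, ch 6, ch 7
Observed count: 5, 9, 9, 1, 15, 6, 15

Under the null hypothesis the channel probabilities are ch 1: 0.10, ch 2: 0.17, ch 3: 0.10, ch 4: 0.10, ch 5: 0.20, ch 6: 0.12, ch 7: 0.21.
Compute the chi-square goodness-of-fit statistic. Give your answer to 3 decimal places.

Expected counts E_i = n·p_i: 60×0.10 = 6, 60×0.17 = 10.2, 60×0.10 = 6, 60×0.10 = 6, 60×0.20 = 12, 60×0.12 = 7.2, 60×0.21 = 12.6.
χ² = (5−6)²/6 + (9−10.2)²/10.2 + (9−6)²/6 + (1−6)²/6 + (15−12)²/12 + (6−7.2)²/7.2 + (15−12.6)²/12.6
   = 0.1667 + 0.1412 + 1.5000 + 4.1667 + 0.7500 + 0.2000 + 0.4571
Sum = 7.382

7.382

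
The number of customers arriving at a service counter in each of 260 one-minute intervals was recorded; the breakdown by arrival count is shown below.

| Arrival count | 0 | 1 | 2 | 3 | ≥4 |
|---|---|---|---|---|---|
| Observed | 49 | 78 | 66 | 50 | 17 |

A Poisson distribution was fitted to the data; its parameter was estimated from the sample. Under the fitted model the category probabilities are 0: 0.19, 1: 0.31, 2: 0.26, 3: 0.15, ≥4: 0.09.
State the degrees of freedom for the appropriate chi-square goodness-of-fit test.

There are k = 5 categories and 1 parameter estimated from the data, so df = 5 − 1 − 1 = 3.

3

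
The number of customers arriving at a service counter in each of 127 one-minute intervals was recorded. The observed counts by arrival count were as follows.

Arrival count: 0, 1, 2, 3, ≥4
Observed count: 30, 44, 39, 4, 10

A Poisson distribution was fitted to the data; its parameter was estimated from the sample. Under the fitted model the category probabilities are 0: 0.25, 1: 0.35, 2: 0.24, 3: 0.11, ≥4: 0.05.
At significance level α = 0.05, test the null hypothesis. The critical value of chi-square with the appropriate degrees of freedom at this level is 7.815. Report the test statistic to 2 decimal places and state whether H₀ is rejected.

Expected counts E_i = n·p_i: 127×0.25 = 31.75, 127×0.35 = 44.45, 127×0.24 = 30.48, 127×0.11 = 13.97, 127×0.05 = 6.35.
0: (30 − 31.75)²/31.75 = 3.0625/31.75 = 0.096
1: (44 − 44.45)²/44.45 = 0.2025/44.45 = 0.005
2: (39 − 30.48)²/30.48 = 72.5904/30.48 = 2.382
3: (4 − 13.97)²/13.97 = 99.4009/13.97 = 7.115
≥4: (10 − 6.35)²/6.35 = 13.3225/6.35 = 2.098
Sum = 11.70
df = 3. Since 11.70 > 7.815, we reject H₀.

11.70; reject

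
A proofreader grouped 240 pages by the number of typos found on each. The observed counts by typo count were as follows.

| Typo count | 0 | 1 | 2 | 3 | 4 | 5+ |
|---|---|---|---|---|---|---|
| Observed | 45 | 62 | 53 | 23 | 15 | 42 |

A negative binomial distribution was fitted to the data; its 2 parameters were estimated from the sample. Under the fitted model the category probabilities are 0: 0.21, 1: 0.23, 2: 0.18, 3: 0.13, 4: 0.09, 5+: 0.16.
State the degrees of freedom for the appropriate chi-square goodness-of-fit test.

There are k = 6 categories and 2 parameters estimated from the data, so df = 6 − 1 − 2 = 3.

3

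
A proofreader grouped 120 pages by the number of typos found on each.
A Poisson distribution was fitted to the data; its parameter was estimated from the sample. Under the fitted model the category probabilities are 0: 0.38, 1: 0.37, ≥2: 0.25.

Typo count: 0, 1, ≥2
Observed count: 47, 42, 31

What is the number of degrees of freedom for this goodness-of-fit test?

There are k = 3 categories and 1 parameter estimated from the data, so df = 3 − 1 − 1 = 1.

1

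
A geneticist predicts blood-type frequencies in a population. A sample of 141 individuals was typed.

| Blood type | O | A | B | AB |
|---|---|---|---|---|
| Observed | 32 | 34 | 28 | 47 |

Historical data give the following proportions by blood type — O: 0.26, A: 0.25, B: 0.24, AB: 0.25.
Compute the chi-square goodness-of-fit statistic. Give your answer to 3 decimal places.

Expected counts E_i = n·p_i: 141×0.26 = 36.66, 141×0.25 = 35.25, 141×0.24 = 33.84, 141×0.25 = 35.25.
χ² = (32−36.66)²/36.66 + (34−35.25)²/35.25 + (28−33.84)²/33.84 + (47−35.25)²/35.25
   = 0.5924 + 0.0443 + 1.0078 + 3.9167
Sum = 5.561

5.561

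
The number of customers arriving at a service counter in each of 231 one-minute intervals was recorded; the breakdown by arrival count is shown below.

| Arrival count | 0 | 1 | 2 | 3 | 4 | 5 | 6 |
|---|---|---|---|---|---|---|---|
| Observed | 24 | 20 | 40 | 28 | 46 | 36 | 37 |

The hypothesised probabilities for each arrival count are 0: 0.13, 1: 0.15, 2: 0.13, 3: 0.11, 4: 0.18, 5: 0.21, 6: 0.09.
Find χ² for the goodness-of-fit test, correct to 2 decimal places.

Expected counts E_i = n·p_i: 231×0.13 = 30.03, 231×0.15 = 34.65, 231×0.13 = 30.03, 231×0.11 = 25.41, 231×0.18 = 41.58, 231×0.21 = 48.51, 231×0.09 = 20.79.
cat         O        E   (O−E)²/E
0          24    30.03      1.211
1          20    34.65      6.194
2          40    30.03      3.310
3          28    25.41      0.264
4          46    41.58      0.470
5          36    48.51      3.226
6          37    20.79     12.639
Sum = 27.31

27.31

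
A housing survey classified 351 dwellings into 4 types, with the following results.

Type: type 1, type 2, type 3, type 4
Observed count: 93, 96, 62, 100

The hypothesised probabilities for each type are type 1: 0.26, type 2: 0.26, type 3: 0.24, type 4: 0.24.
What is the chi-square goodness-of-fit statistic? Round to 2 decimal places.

Expected counts E_i = n·p_i: 351×0.26 = 91.26, 351×0.26 = 91.26, 351×0.24 = 84.24, 351×0.24 = 84.24.
type 1: (93 − 91.26)²/91.26 = 3.0276/91.26 = 0.033
type 2: (96 − 91.26)²/91.26 = 22.4676/91.26 = 0.246
type 3: (62 − 84.24)²/84.24 = 494.6176/84.24 = 5.872
type 4: (100 − 84.24)²/84.24 = 248.3776/84.24 = 2.948
Sum = 9.10

9.10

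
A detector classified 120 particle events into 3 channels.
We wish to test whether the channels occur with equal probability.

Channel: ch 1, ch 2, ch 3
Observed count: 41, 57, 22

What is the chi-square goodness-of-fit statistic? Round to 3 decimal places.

15.350

Under H₀ each category has probability 1/3, so each expected count is 120/3 = 40.
χ² = (41−40)²/40 + (57−40)²/40 + (22−40)²/40
   = 0.0250 + 7.2250 + 8.1000
Sum = 15.350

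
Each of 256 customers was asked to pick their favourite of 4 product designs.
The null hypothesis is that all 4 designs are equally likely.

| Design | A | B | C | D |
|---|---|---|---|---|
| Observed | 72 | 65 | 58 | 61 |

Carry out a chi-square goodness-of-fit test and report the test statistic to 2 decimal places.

1.72

Under H₀ each category has probability 1/4, so each expected count is 256/4 = 64.
A: (72 − 64)²/64 = 64/64 = 1.000
B: (65 − 64)²/64 = 1/64 = 0.016
C: (58 − 64)²/64 = 36/64 = 0.563
D: (61 − 64)²/64 = 9/64 = 0.141
Sum = 1.72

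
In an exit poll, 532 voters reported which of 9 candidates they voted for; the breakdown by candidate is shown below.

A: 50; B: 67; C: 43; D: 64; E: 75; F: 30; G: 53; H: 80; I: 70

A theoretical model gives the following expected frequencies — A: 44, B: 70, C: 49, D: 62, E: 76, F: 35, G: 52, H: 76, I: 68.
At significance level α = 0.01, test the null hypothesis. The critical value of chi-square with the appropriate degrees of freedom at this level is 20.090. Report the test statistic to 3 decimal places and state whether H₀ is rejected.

A: (50 − 44)²/44 = 36/44 = 0.8182
B: (67 − 70)²/70 = 9/70 = 0.1286
C: (43 − 49)²/49 = 36/49 = 0.7347
D: (64 − 62)²/62 = 4/62 = 0.0645
E: (75 − 76)²/76 = 1/76 = 0.0132
F: (30 − 35)²/35 = 25/35 = 0.7143
G: (53 − 52)²/52 = 1/52 = 0.0192
H: (80 − 76)²/76 = 16/76 = 0.2105
I: (70 − 68)²/68 = 4/68 = 0.0588
Sum = 2.762
df = 8. Since 2.762 < 20.090, we do not reject H₀.

2.762; do not reject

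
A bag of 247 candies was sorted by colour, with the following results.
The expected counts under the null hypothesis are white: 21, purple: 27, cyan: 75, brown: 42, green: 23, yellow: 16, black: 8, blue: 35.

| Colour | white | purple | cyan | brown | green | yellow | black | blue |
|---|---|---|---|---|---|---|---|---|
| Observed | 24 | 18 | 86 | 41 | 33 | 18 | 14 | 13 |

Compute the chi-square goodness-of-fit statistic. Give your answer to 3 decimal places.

27.992

χ² = (24−21)²/21 + (18−27)²/27 + (86−75)²/75 + (41−42)²/42 + (33−23)²/23 + (18−16)²/16 + (14−8)²/8 + (13−35)²/35
   = 0.4286 + 3.0000 + 1.6133 + 0.0238 + 4.3478 + 0.2500 + 4.5000 + 13.8286
Sum = 27.992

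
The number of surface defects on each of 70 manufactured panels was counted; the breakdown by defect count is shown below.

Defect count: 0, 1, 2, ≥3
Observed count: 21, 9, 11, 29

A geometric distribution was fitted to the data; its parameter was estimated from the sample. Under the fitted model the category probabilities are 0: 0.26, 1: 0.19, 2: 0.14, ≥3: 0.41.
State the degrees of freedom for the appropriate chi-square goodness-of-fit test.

2

There are k = 4 categories and 1 parameter estimated from the data, so df = 4 − 1 − 1 = 2.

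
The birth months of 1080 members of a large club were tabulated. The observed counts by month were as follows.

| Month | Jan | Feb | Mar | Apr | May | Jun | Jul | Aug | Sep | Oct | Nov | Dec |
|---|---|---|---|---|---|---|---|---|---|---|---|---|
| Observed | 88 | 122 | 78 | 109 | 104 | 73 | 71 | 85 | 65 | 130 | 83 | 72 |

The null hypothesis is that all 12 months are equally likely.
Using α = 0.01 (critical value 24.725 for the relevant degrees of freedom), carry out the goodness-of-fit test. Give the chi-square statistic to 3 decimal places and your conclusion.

Expected count for each of the 12 categories: 1080/12 = 90.
χ² = (88−90)²/90 + (122−90)²/90 + (78−90)²/90 + (109−90)²/90 + (104−90)²/90 + (73−90)²/90 + (71−90)²/90 + (85−90)²/90 + (65−90)²/90 + (130−90)²/90 + (83−90)²/90 + (72−90)²/90
   = 0.0444 + 11.3778 + 1.6000 + 4.0111 + 2.1778 + 3.2111 + 4.0111 + 0.2778 + 6.9444 + 17.7778 + 0.5444 + 3.6000
Sum = 55.578
df = 11. Since 55.578 > 24.725, we reject H₀.

55.578; reject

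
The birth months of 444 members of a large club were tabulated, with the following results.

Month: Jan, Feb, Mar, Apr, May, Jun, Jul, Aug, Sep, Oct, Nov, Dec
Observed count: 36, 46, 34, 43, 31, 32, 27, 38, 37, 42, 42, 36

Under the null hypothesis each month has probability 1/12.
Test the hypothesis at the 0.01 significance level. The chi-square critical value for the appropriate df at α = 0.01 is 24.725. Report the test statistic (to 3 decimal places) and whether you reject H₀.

Under H₀ each category has probability 1/12, so each expected count is 444/12 = 37.
cat         O        E   (O−E)²/E
Jan        36       37     0.0270
Feb        46       37     2.1892
Mar        34       37     0.2432
Apr        43       37     0.9730
May        31       37     0.9730
Jun        32       37     0.6757
Jul        27       37     2.7027
Aug        38       37     0.0270
Sep        37       37     0.0000
Oct        42       37     0.6757
Nov        42       37     0.6757
Dec        36       37     0.0270
Sum = 9.189
df = 11. Since 9.189 < 24.725, we do not reject H₀.

9.189; do not reject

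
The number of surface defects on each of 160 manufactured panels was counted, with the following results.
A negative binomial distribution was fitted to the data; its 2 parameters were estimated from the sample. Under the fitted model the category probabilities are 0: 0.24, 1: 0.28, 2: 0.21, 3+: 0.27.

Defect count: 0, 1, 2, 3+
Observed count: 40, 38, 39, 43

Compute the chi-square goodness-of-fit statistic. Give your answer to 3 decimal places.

Expected counts E_i = n·p_i: 160×0.24 = 38.4, 160×0.28 = 44.8, 160×0.21 = 33.6, 160×0.27 = 43.2.
0: (40 − 38.4)²/38.4 = 2.56/38.4 = 0.0667
1: (38 − 44.8)²/44.8 = 46.24/44.8 = 1.0321
2: (39 − 33.6)²/33.6 = 29.16/33.6 = 0.8679
3+: (43 − 43.2)²/43.2 = 0.04/43.2 = 0.0009
Sum = 1.968

1.968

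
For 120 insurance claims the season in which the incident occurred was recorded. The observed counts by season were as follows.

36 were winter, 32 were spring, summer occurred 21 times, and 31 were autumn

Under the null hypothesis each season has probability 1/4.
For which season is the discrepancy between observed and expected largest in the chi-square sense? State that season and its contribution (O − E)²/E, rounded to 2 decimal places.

summer, 2.70

Expected count for each of the 4 categories: 120/4 = 30.
cat         O        E   (O−E)²/E
winter     36       30      1.200
spring     32       30      0.133
summer     21       30      2.700
autumn     31       30      0.033
The largest term is for summer: 2.70.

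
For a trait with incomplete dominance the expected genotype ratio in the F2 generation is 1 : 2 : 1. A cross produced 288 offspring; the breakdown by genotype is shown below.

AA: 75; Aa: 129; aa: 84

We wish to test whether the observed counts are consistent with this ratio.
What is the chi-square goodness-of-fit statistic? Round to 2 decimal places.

3.69

Ratio total = 4. Expected counts: 288×1/4 = 72, 288×2/4 = 144, 288×1/4 = 72.
χ² = (75−72)²/72 + (129−144)²/144 + (84−72)²/72
   = 0.125 + 1.563 + 2.000
Sum = 3.69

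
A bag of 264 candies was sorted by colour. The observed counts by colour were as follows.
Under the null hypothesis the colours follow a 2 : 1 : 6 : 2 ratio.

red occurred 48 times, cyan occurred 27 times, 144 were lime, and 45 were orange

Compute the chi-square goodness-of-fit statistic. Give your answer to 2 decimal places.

Ratio total = 11. Expected counts: 264×2/11 = 48, 264×1/11 = 24, 264×6/11 = 144, 264×2/11 = 48.
red: (48 − 48)²/48 = 0/48 = 0.000
cyan: (27 − 24)²/24 = 9/24 = 0.375
lime: (144 − 144)²/144 = 0/144 = 0.000
orange: (45 − 48)²/48 = 9/48 = 0.188
Sum = 0.56

0.56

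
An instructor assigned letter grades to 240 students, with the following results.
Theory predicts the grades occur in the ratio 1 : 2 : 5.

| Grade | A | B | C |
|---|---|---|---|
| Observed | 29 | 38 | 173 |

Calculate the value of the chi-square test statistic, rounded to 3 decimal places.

Ratio total = 8. Expected counts: 240×1/8 = 30, 240×2/8 = 60, 240×5/8 = 150.
χ² = (29−30)²/30 + (38−60)²/60 + (173−150)²/150
   = 0.0333 + 8.0667 + 3.5267
Sum = 11.627

11.627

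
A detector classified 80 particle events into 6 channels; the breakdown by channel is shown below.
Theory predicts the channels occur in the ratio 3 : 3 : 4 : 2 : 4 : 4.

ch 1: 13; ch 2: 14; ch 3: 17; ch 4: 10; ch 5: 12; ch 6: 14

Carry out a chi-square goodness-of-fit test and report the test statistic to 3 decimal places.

2.229

Ratio total = 20. Expected counts: 80×3/20 = 12, 80×3/20 = 12, 80×4/20 = 16, 80×2/20 = 8, 80×4/20 = 16, 80×4/20 = 16.
ch 1: (13 − 12)²/12 = 1/12 = 0.0833
ch 2: (14 − 12)²/12 = 4/12 = 0.3333
ch 3: (17 − 16)²/16 = 1/16 = 0.0625
ch 4: (10 − 8)²/8 = 4/8 = 0.5000
ch 5: (12 − 16)²/16 = 16/16 = 1.0000
ch 6: (14 − 16)²/16 = 4/16 = 0.2500
Sum = 2.229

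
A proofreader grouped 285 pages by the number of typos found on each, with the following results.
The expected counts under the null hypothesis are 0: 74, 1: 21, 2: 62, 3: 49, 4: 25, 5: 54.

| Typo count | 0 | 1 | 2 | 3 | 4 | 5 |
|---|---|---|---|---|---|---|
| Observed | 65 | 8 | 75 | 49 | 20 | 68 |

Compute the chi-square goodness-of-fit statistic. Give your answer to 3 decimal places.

0: (65 − 74)²/74 = 81/74 = 1.0946
1: (8 − 21)²/21 = 169/21 = 8.0476
2: (75 − 62)²/62 = 169/62 = 2.7258
3: (49 − 49)²/49 = 0/49 = 0.0000
4: (20 − 25)²/25 = 25/25 = 1.0000
5: (68 − 54)²/54 = 196/54 = 3.6296
Sum = 16.498

16.498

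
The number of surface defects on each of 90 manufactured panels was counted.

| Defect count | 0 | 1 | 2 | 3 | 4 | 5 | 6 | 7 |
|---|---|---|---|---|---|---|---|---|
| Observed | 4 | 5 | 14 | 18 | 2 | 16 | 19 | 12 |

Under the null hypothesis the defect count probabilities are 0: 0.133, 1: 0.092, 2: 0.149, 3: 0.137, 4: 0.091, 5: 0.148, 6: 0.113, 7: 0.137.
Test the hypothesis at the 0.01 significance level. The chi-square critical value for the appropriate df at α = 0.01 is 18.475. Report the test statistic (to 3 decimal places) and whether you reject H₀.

22.132; reject

Expected counts E_i = n·p_i: 90×0.133 = 11.97, 90×0.092 = 8.28, 90×0.149 = 13.41, 90×0.137 = 12.33, 90×0.091 = 8.19, 90×0.148 = 13.32, 90×0.113 = 10.17, 90×0.137 = 12.33.
cat         O        E   (O−E)²/E
0           4    11.97     5.3067
1           5     8.28     1.2993
2          14    13.41     0.0260
3          18    12.33     2.6074
4           2     8.19     4.6784
5          16    13.32     0.5392
6          19    10.17     7.6666
7          12    12.33     0.0088
Sum = 22.132
df = 7. Since 22.132 > 18.475, we reject H₀.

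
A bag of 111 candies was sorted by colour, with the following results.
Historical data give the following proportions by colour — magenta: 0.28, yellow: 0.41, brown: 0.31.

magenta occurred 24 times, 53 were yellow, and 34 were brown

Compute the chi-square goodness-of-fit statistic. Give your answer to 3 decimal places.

Expected counts E_i = n·p_i: 111×0.28 = 31.08, 111×0.41 = 45.51, 111×0.31 = 34.41.
χ² = (24−31.08)²/31.08 + (53−45.51)²/45.51 + (34−34.41)²/34.41
   = 1.6128 + 1.2327 + 0.0049
Sum = 2.850

2.850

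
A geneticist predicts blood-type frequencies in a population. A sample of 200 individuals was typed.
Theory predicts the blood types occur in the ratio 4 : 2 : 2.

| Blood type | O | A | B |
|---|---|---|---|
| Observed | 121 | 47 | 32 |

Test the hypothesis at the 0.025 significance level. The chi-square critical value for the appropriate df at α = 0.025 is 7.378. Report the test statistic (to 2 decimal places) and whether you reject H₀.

Ratio total = 8. Expected counts: 200×4/8 = 100, 200×2/8 = 50, 200×2/8 = 50.
χ² = (121−100)²/100 + (47−50)²/50 + (32−50)²/50
   = 4.410 + 0.180 + 6.480
Sum = 11.07
df = 2. Since 11.07 > 7.378, we reject H₀.

11.07; reject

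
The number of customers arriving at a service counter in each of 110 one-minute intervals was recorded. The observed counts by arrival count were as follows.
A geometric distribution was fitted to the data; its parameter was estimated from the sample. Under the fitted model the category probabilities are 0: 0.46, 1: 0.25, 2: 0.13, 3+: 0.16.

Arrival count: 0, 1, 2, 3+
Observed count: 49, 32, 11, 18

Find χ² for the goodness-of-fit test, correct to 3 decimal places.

Expected counts E_i = n·p_i: 110×0.46 = 50.6, 110×0.25 = 27.5, 110×0.13 = 14.3, 110×0.16 = 17.6.
0: (49 − 50.6)²/50.6 = 2.56/50.6 = 0.0506
1: (32 − 27.5)²/27.5 = 20.25/27.5 = 0.7364
2: (11 − 14.3)²/14.3 = 10.89/14.3 = 0.7615
3+: (18 − 17.6)²/17.6 = 0.16/17.6 = 0.0091
Sum = 1.558

1.558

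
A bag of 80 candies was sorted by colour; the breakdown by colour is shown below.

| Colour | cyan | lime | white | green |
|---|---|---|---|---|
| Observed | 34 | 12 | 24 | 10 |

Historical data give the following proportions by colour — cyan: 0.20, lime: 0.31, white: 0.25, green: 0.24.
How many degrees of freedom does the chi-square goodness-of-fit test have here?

3

There are k = 4 categories and no parameters were estimated from the data, so df = 4 − 1 = 3.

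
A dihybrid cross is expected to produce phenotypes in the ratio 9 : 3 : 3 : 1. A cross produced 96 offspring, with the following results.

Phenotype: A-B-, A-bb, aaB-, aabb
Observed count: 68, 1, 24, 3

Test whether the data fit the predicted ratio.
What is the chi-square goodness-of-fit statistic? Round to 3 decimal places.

Ratio total = 16. Expected counts: 96×9/16 = 54, 96×3/16 = 18, 96×3/16 = 18, 96×1/16 = 6.
A-B-: (68 − 54)²/54 = 196/54 = 3.6296
A-bb: (1 − 18)²/18 = 289/18 = 16.0556
aaB-: (24 − 18)²/18 = 36/18 = 2.0000
aabb: (3 − 6)²/6 = 9/6 = 1.5000
Sum = 23.185

23.185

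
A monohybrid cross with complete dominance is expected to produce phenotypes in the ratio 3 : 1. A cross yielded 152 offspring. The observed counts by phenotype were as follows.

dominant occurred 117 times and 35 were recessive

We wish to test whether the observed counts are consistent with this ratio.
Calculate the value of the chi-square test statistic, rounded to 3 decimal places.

0.316

Ratio total = 4. Expected counts: 152×3/4 = 114, 152×1/4 = 38.
dominant: (117 − 114)²/114 = 9/114 = 0.0789
recessive: (35 − 38)²/38 = 9/38 = 0.2368
Sum = 0.316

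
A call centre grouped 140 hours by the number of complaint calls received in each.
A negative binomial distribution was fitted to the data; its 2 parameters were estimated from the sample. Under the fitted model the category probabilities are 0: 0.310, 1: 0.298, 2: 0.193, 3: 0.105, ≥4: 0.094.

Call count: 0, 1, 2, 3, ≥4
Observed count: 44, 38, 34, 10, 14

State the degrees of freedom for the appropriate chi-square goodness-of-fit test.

There are k = 5 categories and 2 parameters estimated from the data, so df = 5 − 1 − 2 = 2.

2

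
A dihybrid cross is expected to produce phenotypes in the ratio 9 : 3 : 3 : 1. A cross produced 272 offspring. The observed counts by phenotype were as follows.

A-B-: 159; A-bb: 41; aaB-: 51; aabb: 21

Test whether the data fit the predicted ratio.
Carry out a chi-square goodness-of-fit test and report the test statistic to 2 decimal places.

Ratio total = 16. Expected counts: 272×9/16 = 153, 272×3/16 = 51, 272×3/16 = 51, 272×1/16 = 17.
A-B-: (159 − 153)²/153 = 36/153 = 0.235
A-bb: (41 − 51)²/51 = 100/51 = 1.961
aaB-: (51 − 51)²/51 = 0/51 = 0.000
aabb: (21 − 17)²/17 = 16/17 = 0.941
Sum = 3.14

3.14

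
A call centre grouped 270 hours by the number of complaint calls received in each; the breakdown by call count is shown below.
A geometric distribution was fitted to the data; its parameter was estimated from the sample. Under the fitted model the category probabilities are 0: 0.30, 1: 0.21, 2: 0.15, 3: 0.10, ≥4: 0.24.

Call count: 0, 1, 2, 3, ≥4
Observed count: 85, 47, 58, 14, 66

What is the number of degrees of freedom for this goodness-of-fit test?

There are k = 5 categories and 1 parameter estimated from the data, so df = 5 − 1 − 1 = 3.

3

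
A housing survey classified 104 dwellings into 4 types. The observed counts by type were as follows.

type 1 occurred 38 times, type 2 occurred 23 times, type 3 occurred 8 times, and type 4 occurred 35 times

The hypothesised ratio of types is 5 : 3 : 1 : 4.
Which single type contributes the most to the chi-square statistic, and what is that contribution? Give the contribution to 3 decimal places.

Ratio total = 13. Expected counts: 104×5/13 = 40, 104×3/13 = 24, 104×1/13 = 8, 104×4/13 = 32.
χ² = (38−40)²/40 + (23−24)²/24 + (8−8)²/8 + (35−32)²/32
   = 0.1000 + 0.0417 + 0.0000 + 0.2813
The largest term is for type 4: 0.281.

type 4, 0.281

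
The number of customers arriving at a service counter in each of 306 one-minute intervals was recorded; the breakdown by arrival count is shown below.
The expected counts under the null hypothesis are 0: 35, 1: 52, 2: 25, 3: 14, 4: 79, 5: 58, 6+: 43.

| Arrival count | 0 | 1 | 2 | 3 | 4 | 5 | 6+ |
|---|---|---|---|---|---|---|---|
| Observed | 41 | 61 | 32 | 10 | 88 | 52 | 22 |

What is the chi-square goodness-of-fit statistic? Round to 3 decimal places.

0: (41 − 35)²/35 = 36/35 = 1.0286
1: (61 − 52)²/52 = 81/52 = 1.5577
2: (32 − 25)²/25 = 49/25 = 1.9600
3: (10 − 14)²/14 = 16/14 = 1.1429
4: (88 − 79)²/79 = 81/79 = 1.0253
5: (52 − 58)²/58 = 36/58 = 0.6207
6+: (22 − 43)²/43 = 441/43 = 10.2558
Sum = 17.591

17.591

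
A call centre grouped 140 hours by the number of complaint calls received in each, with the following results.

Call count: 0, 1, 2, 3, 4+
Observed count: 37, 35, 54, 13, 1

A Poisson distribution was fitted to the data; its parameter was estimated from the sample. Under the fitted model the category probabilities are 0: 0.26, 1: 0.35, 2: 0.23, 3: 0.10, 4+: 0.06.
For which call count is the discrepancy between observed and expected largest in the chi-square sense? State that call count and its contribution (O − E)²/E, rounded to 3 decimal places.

2, 14.759

Expected counts E_i = n·p_i: 140×0.26 = 36.4, 140×0.35 = 49, 140×0.23 = 32.2, 140×0.10 = 14, 140×0.06 = 8.4.
cat         O        E   (O−E)²/E
0          37     36.4     0.0099
1          35       49     4.0000
2          54     32.2    14.7590
3          13       14     0.0714
4+          1      8.4     6.5190
The largest term is for 2: 14.759.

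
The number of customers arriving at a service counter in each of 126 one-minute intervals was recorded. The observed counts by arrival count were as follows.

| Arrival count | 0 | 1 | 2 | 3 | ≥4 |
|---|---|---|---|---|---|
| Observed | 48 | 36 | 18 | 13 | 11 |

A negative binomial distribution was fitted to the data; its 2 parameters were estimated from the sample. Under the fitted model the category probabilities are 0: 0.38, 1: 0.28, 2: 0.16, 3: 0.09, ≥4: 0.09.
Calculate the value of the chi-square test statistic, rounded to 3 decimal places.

Expected counts E_i = n·p_i: 126×0.38 = 47.88, 126×0.28 = 35.28, 126×0.16 = 20.16, 126×0.09 = 11.34, 126×0.09 = 11.34.
0: (48 − 47.88)²/47.88 = 0.0144/47.88 = 0.0003
1: (36 − 35.28)²/35.28 = 0.5184/35.28 = 0.0147
2: (18 − 20.16)²/20.16 = 4.6656/20.16 = 0.2314
3: (13 − 11.34)²/11.34 = 2.7556/11.34 = 0.2430
≥4: (11 − 11.34)²/11.34 = 0.1156/11.34 = 0.0102
Sum = 0.500

0.500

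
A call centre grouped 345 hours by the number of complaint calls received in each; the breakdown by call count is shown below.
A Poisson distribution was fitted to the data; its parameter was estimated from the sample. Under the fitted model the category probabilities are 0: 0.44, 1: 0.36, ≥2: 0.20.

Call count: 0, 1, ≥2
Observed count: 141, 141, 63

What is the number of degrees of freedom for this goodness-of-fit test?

1

There are k = 3 categories and 1 parameter estimated from the data, so df = 3 − 1 − 1 = 1.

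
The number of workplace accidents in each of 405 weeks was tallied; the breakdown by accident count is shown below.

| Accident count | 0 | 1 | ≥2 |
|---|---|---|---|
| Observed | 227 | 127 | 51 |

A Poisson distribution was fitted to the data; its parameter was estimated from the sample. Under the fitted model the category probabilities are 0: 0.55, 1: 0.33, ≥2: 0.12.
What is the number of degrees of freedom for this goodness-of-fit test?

1

There are k = 3 categories and 1 parameter estimated from the data, so df = 3 − 1 − 1 = 1.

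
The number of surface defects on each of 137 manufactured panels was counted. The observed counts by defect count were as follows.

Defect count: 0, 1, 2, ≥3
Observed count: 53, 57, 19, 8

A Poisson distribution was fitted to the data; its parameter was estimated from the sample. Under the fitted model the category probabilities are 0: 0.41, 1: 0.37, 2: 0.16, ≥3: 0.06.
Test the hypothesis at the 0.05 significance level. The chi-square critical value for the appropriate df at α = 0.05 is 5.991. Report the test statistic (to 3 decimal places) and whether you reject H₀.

Expected counts E_i = n·p_i: 137×0.41 = 56.17, 137×0.37 = 50.69, 137×0.16 = 21.92, 137×0.06 = 8.22.
cat         O        E   (O−E)²/E
0          53    56.17     0.1789
1          57    50.69     0.7855
2          19    21.92     0.3890
≥3          8     8.22     0.0059
Sum = 1.359
df = 2. Since 1.359 < 5.991, we do not reject H₀.

1.359; do not reject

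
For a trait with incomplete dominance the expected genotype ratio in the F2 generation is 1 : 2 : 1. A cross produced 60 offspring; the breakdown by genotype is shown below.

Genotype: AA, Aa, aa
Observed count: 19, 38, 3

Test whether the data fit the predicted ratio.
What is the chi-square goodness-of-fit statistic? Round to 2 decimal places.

12.80

Ratio total = 4. Expected counts: 60×1/4 = 15, 60×2/4 = 30, 60×1/4 = 15.
χ² = (19−15)²/15 + (38−30)²/30 + (3−15)²/15
   = 1.067 + 2.133 + 9.600
Sum = 12.80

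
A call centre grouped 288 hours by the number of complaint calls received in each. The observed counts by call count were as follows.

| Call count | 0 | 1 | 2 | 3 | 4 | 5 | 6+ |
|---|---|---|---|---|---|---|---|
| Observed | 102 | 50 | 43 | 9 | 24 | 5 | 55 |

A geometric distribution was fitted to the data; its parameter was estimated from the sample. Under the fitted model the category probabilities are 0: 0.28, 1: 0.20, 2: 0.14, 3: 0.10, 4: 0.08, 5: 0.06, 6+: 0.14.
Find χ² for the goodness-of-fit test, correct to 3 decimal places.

34.563

Expected counts E_i = n·p_i: 288×0.28 = 80.64, 288×0.20 = 57.6, 288×0.14 = 40.32, 288×0.10 = 28.8, 288×0.08 = 23.04, 288×0.06 = 17.28, 288×0.14 = 40.32.
χ² = (102−80.64)²/80.64 + (50−57.6)²/57.6 + (43−40.32)²/40.32 + (9−28.8)²/28.8 + (24−23.04)²/23.04 + (5−17.28)²/17.28 + (55−40.32)²/40.32
   = 5.6579 + 1.0028 + 0.1781 + 13.6125 + 0.0400 + 8.7268 + 5.3448
Sum = 34.563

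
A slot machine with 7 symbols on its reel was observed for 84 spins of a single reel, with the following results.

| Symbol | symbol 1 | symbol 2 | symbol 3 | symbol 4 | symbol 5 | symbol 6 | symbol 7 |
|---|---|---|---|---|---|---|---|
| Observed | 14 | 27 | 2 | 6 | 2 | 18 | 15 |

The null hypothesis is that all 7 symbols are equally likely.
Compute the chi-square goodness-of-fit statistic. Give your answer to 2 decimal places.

42.50

Under H₀ each category has probability 1/7, so each expected count is 84/7 = 12.
cat           O        E   (O−E)²/E
symbol 1     14       12      0.333
symbol 2     27       12     18.750
symbol 3      2       12      8.333
symbol 4      6       12      3.000
symbol 5      2       12      8.333
symbol 6     18       12      3.000
symbol 7     15       12      0.750
Sum = 42.50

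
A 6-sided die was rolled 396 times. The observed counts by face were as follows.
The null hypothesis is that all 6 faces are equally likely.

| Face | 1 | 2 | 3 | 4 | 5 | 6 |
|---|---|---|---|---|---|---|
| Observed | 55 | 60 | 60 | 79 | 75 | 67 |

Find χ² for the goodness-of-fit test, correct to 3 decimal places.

6.727

Expected count for each of the 6 categories: 396/6 = 66.
1: (55 − 66)²/66 = 121/66 = 1.8333
2: (60 − 66)²/66 = 36/66 = 0.5455
3: (60 − 66)²/66 = 36/66 = 0.5455
4: (79 − 66)²/66 = 169/66 = 2.5606
5: (75 − 66)²/66 = 81/66 = 1.2273
6: (67 − 66)²/66 = 1/66 = 0.0152
Sum = 6.727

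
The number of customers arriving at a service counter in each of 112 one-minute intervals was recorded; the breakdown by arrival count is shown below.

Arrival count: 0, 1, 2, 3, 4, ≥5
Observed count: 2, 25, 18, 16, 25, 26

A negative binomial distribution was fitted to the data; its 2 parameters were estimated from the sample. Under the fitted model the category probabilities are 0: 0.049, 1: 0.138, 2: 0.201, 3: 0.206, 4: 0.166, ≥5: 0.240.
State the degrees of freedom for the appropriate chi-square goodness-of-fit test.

3

There are k = 6 categories and 2 parameters estimated from the data, so df = 6 − 1 − 2 = 3.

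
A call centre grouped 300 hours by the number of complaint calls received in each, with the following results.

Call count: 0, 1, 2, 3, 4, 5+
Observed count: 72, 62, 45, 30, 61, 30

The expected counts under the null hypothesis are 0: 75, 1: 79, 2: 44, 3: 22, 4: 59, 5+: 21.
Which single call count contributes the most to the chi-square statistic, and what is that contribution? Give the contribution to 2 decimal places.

χ² = (72−75)²/75 + (62−79)²/79 + (45−44)²/44 + (30−22)²/22 + (61−59)²/59 + (30−21)²/21
   = 0.120 + 3.658 + 0.023 + 2.909 + 0.068 + 3.857
The largest term is for 5+: 3.86.

5+, 3.86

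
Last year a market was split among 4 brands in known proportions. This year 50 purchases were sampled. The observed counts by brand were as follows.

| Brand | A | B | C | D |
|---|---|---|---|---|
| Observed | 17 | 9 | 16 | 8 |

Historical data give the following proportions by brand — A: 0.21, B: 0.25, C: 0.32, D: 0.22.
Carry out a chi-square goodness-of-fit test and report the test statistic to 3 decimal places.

5.822

Expected counts E_i = n·p_i: 50×0.21 = 10.5, 50×0.25 = 12.5, 50×0.32 = 16, 50×0.22 = 11.
cat         O        E   (O−E)²/E
A          17     10.5     4.0238
B           9     12.5     0.9800
C          16       16     0.0000
D           8       11     0.8182
Sum = 5.822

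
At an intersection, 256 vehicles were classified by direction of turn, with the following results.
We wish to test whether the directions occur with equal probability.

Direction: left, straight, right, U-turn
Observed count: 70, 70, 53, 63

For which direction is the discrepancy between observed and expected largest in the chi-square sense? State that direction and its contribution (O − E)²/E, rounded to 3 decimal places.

Under H₀ each category has probability 1/4, so each expected count is 256/4 = 64.
cat           O        E   (O−E)²/E
left         70       64     0.5625
straight     70       64     0.5625
right        53       64     1.8906
U-turn       63       64     0.0156
The largest term is for right: 1.891.

right, 1.891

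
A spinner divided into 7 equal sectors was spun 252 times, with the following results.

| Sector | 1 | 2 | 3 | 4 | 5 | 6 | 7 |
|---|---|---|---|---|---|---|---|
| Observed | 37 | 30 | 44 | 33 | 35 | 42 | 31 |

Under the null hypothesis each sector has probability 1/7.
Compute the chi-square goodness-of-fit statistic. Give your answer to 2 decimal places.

Expected count for each of the 7 categories: 252/7 = 36.
cat         O        E   (O−E)²/E
1          37       36      0.028
2          30       36      1.000
3          44       36      1.778
4          33       36      0.250
5          35       36      0.028
6          42       36      1.000
7          31       36      0.694
Sum = 4.78

4.78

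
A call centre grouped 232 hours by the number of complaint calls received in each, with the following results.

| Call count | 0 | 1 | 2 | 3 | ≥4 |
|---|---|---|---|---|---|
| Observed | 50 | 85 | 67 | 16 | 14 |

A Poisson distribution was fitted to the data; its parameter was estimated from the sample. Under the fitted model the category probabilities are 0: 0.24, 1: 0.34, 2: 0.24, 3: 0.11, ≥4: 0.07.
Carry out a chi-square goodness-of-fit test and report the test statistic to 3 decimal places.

Expected counts E_i = n·p_i: 232×0.24 = 55.68, 232×0.34 = 78.88, 232×0.24 = 55.68, 232×0.11 = 25.52, 232×0.07 = 16.24.
cat         O        E   (O−E)²/E
0          50    55.68     0.5794
1          85    78.88     0.4748
2          67    55.68     2.3014
3          16    25.52     3.5513
≥4         14    16.24     0.3090
Sum = 7.216

7.216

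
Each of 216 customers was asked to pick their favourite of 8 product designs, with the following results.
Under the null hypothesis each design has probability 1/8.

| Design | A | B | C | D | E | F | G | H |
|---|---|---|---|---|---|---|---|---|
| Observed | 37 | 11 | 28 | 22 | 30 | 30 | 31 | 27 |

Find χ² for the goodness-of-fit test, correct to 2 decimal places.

Expected count for each of the 8 categories: 216/8 = 27.
cat         O        E   (O−E)²/E
A          37       27      3.704
B          11       27      9.481
C          28       27      0.037
D          22       27      0.926
E          30       27      0.333
F          30       27      0.333
G          31       27      0.593
H          27       27      0.000
Sum = 15.41

15.41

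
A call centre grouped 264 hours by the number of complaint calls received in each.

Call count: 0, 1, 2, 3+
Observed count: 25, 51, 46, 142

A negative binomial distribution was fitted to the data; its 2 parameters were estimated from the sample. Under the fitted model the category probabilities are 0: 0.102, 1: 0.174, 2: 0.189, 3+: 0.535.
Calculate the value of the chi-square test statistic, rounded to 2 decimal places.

Expected counts E_i = n·p_i: 264×0.102 = 26.928, 264×0.174 = 45.936, 264×0.189 = 49.896, 264×0.535 = 141.24.
cat         O        E   (O−E)²/E
0          25   26.928      0.138
1          51   45.936      0.558
2          46   49.896      0.304
3+        142   141.24      0.004
Sum = 1.00

1.00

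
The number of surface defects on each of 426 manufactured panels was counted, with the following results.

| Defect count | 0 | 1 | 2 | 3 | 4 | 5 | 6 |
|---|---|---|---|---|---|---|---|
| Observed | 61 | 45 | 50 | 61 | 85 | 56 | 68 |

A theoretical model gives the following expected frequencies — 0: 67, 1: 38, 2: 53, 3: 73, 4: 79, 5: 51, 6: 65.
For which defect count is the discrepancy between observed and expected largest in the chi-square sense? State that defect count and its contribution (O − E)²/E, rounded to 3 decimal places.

χ² = (61−67)²/67 + (45−38)²/38 + (50−53)²/53 + (61−73)²/73 + (85−79)²/79 + (56−51)²/51 + (68−65)²/65
   = 0.5373 + 1.2895 + 0.1698 + 1.9726 + 0.4557 + 0.4902 + 0.1385
The largest term is for 3: 1.973.

3, 1.973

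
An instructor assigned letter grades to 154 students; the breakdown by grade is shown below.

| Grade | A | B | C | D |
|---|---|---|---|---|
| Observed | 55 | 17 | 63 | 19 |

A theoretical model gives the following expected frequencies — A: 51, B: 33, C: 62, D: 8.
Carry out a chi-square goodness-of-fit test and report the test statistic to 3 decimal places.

A: (55 − 51)²/51 = 16/51 = 0.3137
B: (17 − 33)²/33 = 256/33 = 7.7576
C: (63 − 62)²/62 = 1/62 = 0.0161
D: (19 − 8)²/8 = 121/8 = 15.1250
Sum = 23.212

23.212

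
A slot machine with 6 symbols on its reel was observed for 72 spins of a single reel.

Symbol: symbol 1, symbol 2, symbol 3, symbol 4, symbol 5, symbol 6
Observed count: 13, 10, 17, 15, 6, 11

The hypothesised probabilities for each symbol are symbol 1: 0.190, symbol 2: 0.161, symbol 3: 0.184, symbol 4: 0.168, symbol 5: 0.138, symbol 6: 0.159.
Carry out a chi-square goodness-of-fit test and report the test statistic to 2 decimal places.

Expected counts E_i = n·p_i: 72×0.190 = 13.68, 72×0.161 = 11.592, 72×0.184 = 13.248, 72×0.168 = 12.096, 72×0.138 = 9.936, 72×0.159 = 11.448.
cat           O        E   (O−E)²/E
symbol 1     13    13.68      0.034
symbol 2     10   11.592      0.219
symbol 3     17   13.248      1.063
symbol 4     15   12.096      0.697
symbol 5      6    9.936      1.559
symbol 6     11   11.448      0.018
Sum = 3.59

3.59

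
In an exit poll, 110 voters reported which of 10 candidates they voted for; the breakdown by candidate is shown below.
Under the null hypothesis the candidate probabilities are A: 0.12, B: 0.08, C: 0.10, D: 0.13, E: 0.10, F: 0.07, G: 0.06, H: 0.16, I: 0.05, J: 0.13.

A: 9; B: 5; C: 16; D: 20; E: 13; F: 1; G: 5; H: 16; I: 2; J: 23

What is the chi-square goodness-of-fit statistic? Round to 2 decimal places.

21.77

Expected counts E_i = n·p_i: 110×0.12 = 13.2, 110×0.08 = 8.8, 110×0.10 = 11, 110×0.13 = 14.3, 110×0.10 = 11, 110×0.07 = 7.7, 110×0.06 = 6.6, 110×0.16 = 17.6, 110×0.05 = 5.5, 110×0.13 = 14.3.
χ² = (9−13.2)²/13.2 + (5−8.8)²/8.8 + (16−11)²/11 + (20−14.3)²/14.3 + (13−11)²/11 + (1−7.7)²/7.7 + (5−6.6)²/6.6 + (16−17.6)²/17.6 + (2−5.5)²/5.5 + (23−14.3)²/14.3
   = 1.336 + 1.641 + 2.273 + 2.272 + 0.364 + 5.830 + 0.388 + 0.145 + 2.227 + 5.293
Sum = 21.77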